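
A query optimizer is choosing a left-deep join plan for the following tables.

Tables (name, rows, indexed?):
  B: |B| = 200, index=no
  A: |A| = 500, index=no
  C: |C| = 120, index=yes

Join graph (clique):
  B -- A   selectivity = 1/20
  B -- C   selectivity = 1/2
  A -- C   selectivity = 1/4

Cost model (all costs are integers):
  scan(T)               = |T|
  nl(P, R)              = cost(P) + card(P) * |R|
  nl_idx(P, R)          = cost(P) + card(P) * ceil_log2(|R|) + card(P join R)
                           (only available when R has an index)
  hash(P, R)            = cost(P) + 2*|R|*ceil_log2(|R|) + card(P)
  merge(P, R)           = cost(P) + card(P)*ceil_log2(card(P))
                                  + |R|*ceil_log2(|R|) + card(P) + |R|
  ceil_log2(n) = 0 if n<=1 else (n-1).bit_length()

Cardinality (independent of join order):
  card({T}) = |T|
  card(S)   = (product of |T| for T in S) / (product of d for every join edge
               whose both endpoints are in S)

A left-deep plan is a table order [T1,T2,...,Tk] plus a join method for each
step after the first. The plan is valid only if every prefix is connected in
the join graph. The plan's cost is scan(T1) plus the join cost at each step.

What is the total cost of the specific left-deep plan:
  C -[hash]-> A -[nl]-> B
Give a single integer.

3009240

step 1: scan C: cost=120, card=120
step 2: join A via hash
    card(P join A) = 120*500/(4) = 15000
    cost = 120 + 2*500*9 + 120 = 9240
step 3: join B via nl
    card(P join B) = 15000*200/(20*2) = 75000
    cost = 9240 + 15000*200 = 3009240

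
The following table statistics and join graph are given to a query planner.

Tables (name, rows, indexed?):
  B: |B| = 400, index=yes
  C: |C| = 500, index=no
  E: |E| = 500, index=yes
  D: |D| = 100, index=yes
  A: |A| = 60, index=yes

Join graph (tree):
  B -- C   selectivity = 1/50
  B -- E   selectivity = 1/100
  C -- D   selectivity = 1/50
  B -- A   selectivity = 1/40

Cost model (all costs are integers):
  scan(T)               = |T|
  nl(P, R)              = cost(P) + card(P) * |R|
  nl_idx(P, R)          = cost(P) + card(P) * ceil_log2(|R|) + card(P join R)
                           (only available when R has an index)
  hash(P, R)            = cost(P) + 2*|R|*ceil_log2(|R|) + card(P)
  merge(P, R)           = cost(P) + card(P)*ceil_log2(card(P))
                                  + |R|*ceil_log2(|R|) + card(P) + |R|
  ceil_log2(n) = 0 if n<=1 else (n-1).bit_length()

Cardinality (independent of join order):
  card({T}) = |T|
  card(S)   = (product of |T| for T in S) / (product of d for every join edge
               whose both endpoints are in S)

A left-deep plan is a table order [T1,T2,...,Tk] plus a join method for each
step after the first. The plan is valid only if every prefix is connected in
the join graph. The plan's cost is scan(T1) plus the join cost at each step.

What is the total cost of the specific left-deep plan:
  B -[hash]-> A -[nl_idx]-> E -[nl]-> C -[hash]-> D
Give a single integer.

1541320

step 1: scan B: cost=400, card=400
step 2: join A via hash
    card(P join A) = 400*60/(40) = 600
    cost = 400 + 2*60*6 + 400 = 1520
step 3: join E via nl_idx
    card(P join E) = 600*500/(100) = 3000
    cost = 1520 + 600*9 + 3000 = 9920
step 4: join C via nl
    card(P join C) = 3000*500/(50) = 30000
    cost = 9920 + 3000*500 = 1509920
step 5: join D via hash
    card(P join D) = 30000*100/(50) = 60000
    cost = 1509920 + 2*100*7 + 30000 = 1541320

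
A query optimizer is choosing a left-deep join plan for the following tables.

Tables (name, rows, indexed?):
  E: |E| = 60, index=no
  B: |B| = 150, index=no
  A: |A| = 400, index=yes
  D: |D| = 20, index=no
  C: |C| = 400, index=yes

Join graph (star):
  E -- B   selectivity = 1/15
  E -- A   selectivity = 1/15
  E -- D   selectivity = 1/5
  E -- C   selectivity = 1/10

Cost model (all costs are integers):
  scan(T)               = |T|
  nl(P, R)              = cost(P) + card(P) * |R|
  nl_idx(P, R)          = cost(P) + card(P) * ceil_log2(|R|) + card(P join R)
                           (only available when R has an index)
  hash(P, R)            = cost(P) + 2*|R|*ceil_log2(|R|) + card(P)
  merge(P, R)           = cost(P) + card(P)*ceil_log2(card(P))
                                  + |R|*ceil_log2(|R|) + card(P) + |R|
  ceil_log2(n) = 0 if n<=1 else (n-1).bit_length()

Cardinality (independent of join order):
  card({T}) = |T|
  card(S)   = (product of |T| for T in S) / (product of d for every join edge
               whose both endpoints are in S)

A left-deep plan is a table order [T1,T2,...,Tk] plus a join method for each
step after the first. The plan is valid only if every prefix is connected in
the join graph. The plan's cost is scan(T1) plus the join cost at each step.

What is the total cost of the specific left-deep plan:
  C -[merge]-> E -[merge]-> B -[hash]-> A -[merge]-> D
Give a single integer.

13508690

step 1: scan C: cost=400, card=400
step 2: join E via merge
    card(P join E) = 400*60/(10) = 2400
    cost = 400 + 400*9 + 60*6 + 400 + 60 = 4820
step 3: join B via merge
    card(P join B) = 2400*150/(15) = 24000
    cost = 4820 + 2400*12 + 150*8 + 2400 + 150 = 37370
step 4: join A via hash
    card(P join A) = 24000*400/(15) = 640000
    cost = 37370 + 2*400*9 + 24000 = 68570
step 5: join D via merge
    card(P join D) = 640000*20/(5) = 2560000
    cost = 68570 + 640000*20 + 20*5 + 640000 + 20 = 13508690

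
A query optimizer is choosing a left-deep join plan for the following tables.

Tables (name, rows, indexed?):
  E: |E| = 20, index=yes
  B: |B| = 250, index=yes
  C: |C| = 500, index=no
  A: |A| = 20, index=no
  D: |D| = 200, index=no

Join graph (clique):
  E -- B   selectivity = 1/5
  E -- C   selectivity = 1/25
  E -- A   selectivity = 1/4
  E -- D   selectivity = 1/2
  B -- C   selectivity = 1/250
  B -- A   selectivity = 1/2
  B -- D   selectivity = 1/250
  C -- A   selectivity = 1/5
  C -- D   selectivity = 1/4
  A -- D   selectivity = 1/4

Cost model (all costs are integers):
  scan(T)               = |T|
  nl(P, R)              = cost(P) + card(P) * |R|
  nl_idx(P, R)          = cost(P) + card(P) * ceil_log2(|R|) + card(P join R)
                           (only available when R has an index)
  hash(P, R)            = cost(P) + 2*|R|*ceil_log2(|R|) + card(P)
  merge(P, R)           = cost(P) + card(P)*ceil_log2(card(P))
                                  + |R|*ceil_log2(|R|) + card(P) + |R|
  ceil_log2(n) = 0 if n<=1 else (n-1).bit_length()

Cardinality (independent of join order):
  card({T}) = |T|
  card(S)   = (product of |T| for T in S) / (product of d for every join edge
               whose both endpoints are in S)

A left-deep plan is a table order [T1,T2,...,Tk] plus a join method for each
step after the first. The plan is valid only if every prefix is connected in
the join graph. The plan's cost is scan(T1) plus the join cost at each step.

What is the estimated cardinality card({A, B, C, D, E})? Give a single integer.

1

Tables in S: A(20), B(250), C(500), D(200), E(20)
Edges inside S: E-B(d=5), E-C(d=25), E-A(d=4), E-D(d=2), B-C(d=250), B-A(d=2), B-D(d=250), C-A(d=5), C-D(d=4), A-D(d=4)
numerator = 20 * 250 * 500 * 200 * 20 = 10000000000
denominator = 5 * 25 * 4 * 2 * 250 * 2 * 250 * 5 * 4 * 4 = 10000000000
card(S) = 10000000000 / 10000000000 = 1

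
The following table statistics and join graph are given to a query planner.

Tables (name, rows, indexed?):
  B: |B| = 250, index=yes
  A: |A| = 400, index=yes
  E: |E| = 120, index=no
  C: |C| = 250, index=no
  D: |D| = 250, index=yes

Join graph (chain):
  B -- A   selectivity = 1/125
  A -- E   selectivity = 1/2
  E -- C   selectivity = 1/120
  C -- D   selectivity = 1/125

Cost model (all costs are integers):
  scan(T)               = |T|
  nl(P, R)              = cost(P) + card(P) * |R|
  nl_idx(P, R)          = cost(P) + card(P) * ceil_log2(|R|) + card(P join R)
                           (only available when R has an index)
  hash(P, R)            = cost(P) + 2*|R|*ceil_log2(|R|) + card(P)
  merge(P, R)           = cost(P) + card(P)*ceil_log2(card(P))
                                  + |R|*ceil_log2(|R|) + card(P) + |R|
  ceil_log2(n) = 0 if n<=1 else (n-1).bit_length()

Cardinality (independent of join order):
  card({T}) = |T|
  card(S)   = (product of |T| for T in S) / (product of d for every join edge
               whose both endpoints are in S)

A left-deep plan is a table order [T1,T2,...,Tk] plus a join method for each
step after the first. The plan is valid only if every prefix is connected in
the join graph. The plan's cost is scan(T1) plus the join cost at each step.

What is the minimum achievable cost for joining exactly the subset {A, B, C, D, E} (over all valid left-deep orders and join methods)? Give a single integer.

116380

Selinger DP over subsets of {A,B,C,D,E}:
  {B}: scan cost=250, card=250
  {A}: scan cost=400, card=400
  {E}: scan cost=120, card=120
  {C}: scan cost=250, card=250
  {D}: scan cost=250, card=250
  {AB}: card=800; try (A,nl_idx)→3300, (B,nl_idx)→4400, (B,hash)→4800, (A,merge)→6500, (B,merge)→6650, (A,hash)→7700 …(+2); best=3300 via (A,nl_idx)
  {AE}: card=24000; try (E,hash)→2480, (A,merge)→5080, (E,merge)→5360, (A,hash)→7440, (A,nl_idx)→25200, (A,nl)→48120 …(+1); best=2480 via (E,hash)
  {CE}: card=250; try (E,hash)→2180, (C,merge)→3330, (E,merge)→3460, (C,hash)→4240, (C,nl)→30120, (E,nl)→30250; best=2180 via (E,hash)
  {CD}: card=500; try (D,nl_idx)→2750, (D,hash)→4500, (C,hash)→4500, (D,merge)→4750, (C,merge)→4750, (D,nl)→62750 …(+1); best=2750 via (D,nl_idx)
  {ABE}: card=48000; try (E,hash)→5780, (E,merge)→13060, (B,hash)→30480, (E,nl)→99300, (B,nl_idx)→242480, (B,merge)→388730 …(+1); best=5780 via (E,hash)
  {ACE}: card=50000; try (A,merge)→8430, (A,hash)→9630, (C,hash)→30480, (A,nl_idx)→54430, (A,nl)→102180, (C,merge)→388730 …(+1); best=8430 via (A,merge)
  {CDE}: card=500; try (D,nl_idx)→4680, (E,hash)→4930, (D,hash)→6430, (D,merge)→6680, (E,merge)→8710, (E,nl)→62750 …(+1); best=4680 via (D,nl_idx)
  {ABCE}: card=100000; try (C,hash)→57780, (B,hash)→62430, (B,nl_idx)→508430, (C,merge)→824030, (B,merge)→860680, (C,nl)→12005780 …(+1); best=57780 via (C,hash)
  {ACDE}: card=100000; try (A,hash)→12380, (A,merge)→13680, (D,hash)→62430, (A,nl_idx)→109180, (A,nl)→204680, (D,nl_idx)→508430 …(+2); best=12380 via (A,hash)
  {ABCDE}: card=200000; try (B,hash)→116380, (D,hash)→161780, (B,nl_idx)→1012380, (D,nl_idx)→1057780, (B,merge)→1814630, (D,merge)→1860030 …(+2); best=116380 via (B,hash)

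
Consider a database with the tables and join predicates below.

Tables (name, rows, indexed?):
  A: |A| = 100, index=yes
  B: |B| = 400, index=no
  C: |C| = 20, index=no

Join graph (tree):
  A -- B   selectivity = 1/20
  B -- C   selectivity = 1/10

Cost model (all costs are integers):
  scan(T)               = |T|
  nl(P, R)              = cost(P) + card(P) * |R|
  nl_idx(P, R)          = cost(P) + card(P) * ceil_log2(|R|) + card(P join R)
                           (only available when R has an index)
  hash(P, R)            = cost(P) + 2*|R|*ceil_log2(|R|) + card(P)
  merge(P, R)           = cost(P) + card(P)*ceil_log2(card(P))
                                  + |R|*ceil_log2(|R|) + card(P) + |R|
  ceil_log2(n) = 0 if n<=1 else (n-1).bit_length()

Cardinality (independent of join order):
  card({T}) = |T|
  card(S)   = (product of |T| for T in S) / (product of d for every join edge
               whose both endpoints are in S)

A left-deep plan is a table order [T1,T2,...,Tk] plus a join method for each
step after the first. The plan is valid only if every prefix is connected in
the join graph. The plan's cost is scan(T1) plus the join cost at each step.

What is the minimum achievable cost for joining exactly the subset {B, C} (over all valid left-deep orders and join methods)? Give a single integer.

Selinger DP over subsets of {B,C}:
  {B}: scan cost=400, card=400
  {C}: scan cost=20, card=20
  {BC}: card=800; try (C,hash)→1000, (B,merge)→4140, (C,merge)→4520, (B,hash)→7240, (B,nl)→8020, (C,nl)→8400; best=1000 via (C,hash)

1000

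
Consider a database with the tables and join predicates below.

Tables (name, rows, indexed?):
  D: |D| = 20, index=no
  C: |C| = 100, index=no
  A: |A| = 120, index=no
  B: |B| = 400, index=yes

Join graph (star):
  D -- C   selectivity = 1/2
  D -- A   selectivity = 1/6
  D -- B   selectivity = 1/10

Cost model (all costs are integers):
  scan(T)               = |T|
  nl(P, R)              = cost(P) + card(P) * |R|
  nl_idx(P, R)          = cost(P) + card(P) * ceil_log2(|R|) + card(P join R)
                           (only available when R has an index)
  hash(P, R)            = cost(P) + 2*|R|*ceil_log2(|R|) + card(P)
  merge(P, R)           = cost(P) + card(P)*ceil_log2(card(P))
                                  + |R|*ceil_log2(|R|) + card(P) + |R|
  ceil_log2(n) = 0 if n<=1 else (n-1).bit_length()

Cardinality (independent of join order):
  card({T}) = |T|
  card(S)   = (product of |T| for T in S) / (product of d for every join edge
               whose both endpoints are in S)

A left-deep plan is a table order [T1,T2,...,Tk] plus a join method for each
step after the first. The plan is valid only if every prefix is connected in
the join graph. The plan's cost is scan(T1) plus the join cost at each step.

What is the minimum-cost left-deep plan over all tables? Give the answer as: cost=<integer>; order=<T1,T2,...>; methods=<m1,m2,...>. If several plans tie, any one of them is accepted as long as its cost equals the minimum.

Selinger DP (subsets sized 1..n):
  {D}: scan cost=20, card=20
  {C}: scan cost=100, card=100
  {A}: scan cost=120, card=120
  {B}: scan cost=400, card=400
  {CD}: card=1000; try (D,hash)→400, (C,merge)→940, (D,merge)→1020, (C,hash)→1440, (C,nl)→2020, (D,nl)→2100; best=400 via (D,hash)
  {AD}: card=400; try (D,hash)→440, (A,merge)→1100, (D,merge)→1200, (A,hash)→1720, (A,nl)→2420, (D,nl)→2520; best=440 via (D,hash)
  {BD}: card=800; try (D,hash)→1000, (B,nl_idx)→1000, (B,merge)→4140, (D,merge)→4520, (B,hash)→7240, (B,nl)→8020 …(+1); best=1000 via (D,hash)
  {ACD}: card=20000; try (C,hash)→2240, (A,hash)→3080, (C,merge)→5240, (A,merge)→12360, (C,nl)→40440, (A,nl)→120400; best=2240 via (C,hash)
  {BCD}: card=40000; try (C,hash)→3200, (B,hash)→8600, (C,merge)→10600, (B,merge)→15400, (B,nl_idx)→49400, (C,nl)→81000 …(+1); best=3200 via (C,hash)
  {ABD}: card=16000; try (A,hash)→3480, (B,hash)→8040, (B,merge)→8440, (A,merge)→10760, (B,nl_idx)→20040, (A,nl)→97000 …(+1); best=3480 via (A,hash)
  {ABCD}: card=800000; try (C,hash)→20880, (B,hash)→29440, (A,hash)→44880, (C,merge)→244280, (B,merge)→326240, (A,merge)→684160 …(+4); best=20880 via (C,hash)

cost=20880; order=B,D,A,C; methods=hash,hash,hash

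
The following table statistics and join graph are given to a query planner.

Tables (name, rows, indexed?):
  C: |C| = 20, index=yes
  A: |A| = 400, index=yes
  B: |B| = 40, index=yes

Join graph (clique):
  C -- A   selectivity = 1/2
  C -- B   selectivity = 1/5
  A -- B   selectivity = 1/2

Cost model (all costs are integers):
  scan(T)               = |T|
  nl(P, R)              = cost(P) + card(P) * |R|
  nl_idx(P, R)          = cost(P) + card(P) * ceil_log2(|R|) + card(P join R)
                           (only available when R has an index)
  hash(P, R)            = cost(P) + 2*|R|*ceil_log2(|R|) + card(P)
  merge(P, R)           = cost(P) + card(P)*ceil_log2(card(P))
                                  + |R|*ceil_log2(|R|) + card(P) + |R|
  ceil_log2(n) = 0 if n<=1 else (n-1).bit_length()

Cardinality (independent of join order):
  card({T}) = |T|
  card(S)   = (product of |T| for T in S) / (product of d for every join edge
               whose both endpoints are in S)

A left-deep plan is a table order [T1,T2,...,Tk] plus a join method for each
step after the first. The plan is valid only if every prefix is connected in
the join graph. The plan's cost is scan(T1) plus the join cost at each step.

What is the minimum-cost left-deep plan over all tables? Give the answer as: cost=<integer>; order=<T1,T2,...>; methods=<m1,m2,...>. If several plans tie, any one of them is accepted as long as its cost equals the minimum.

cost=5480; order=A,C,B; methods=hash,hash

Selinger DP (subsets sized 1..n):
  {C}: scan cost=20, card=20
  {A}: scan cost=400, card=400
  {B}: scan cost=40, card=40
  {AC}: card=4000; try (C,hash)→1000, (A,merge)→4140, (A,nl_idx)→4200, (C,merge)→4520, (C,nl_idx)→6400, (A,hash)→7240 …(+2); best=1000 via (C,hash)
  {BC}: card=160; try (C,hash)→280, (B,nl_idx)→300, (C,nl_idx)→400, (B,merge)→420, (C,merge)→440, (B,hash)→520 …(+2); best=280 via (C,hash)
  {AB}: card=8000; try (B,hash)→1280, (A,merge)→4320, (B,merge)→4680, (A,hash)→7280, (A,nl_idx)→8400, (B,nl_idx)→10800 …(+2); best=1280 via (B,hash)
  {ABC}: card=16000; try (B,hash)→5480, (A,merge)→5720, (A,hash)→7640, (C,hash)→9480, (A,nl_idx)→17720, (B,nl_idx)→41000 …(+6); best=5480 via (B,hash)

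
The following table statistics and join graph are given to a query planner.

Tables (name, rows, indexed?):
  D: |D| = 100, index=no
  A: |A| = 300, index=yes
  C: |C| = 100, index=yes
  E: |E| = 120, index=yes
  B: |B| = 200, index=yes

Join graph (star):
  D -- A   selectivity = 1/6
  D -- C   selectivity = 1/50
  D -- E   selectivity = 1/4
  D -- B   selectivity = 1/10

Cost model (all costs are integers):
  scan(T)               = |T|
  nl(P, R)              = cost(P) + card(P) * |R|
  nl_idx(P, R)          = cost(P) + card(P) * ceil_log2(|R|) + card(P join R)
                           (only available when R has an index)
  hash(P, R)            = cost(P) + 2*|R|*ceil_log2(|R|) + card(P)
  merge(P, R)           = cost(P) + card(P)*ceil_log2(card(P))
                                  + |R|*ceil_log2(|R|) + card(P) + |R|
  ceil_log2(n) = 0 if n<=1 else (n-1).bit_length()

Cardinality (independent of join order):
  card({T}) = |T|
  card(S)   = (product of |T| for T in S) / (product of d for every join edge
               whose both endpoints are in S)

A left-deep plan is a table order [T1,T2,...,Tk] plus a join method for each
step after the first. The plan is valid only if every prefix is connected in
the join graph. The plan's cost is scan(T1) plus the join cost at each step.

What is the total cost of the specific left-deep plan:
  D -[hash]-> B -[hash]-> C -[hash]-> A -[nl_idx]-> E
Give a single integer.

step 1: scan D: cost=100, card=100
step 2: join B via hash
    card(P join B) = 100*200/(10) = 2000
    cost = 100 + 2*200*8 + 100 = 3400
step 3: join C via hash
    card(P join C) = 2000*100/(50) = 4000
    cost = 3400 + 2*100*7 + 2000 = 6800
step 4: join A via hash
    card(P join A) = 4000*300/(6) = 200000
    cost = 6800 + 2*300*9 + 4000 = 16200
step 5: join E via nl_idx
    card(P join E) = 200000*120/(4) = 6000000
    cost = 16200 + 200000*7 + 6000000 = 7416200

7416200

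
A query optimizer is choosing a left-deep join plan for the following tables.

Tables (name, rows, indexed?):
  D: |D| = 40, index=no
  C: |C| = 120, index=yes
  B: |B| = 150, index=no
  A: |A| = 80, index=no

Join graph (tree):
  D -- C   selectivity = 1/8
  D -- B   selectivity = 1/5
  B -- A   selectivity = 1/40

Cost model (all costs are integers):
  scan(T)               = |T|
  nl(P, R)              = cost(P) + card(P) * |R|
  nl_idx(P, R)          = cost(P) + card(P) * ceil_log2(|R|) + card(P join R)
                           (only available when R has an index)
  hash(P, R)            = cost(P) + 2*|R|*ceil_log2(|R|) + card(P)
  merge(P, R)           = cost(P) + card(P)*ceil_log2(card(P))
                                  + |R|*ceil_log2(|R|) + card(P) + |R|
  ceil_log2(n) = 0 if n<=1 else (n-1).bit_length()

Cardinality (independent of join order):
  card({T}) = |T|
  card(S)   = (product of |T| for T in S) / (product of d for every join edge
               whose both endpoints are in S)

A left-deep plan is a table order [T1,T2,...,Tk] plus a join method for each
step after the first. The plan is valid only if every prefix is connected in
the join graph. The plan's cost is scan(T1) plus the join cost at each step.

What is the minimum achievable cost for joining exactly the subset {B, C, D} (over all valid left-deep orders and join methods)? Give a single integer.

Selinger DP over subsets of {B,C,D}:
  {D}: scan cost=40, card=40
  {C}: scan cost=120, card=120
  {B}: scan cost=150, card=150
  {CD}: card=600; try (D,hash)→720, (C,nl_idx)→920, (C,merge)→1280, (D,merge)→1360, (C,hash)→1760, (C,nl)→4840 …(+1); best=720 via (D,hash)
  {BD}: card=1200; try (D,hash)→780, (B,merge)→1670, (D,merge)→1780, (B,hash)→2480, (B,nl)→6040, (D,nl)→6150; best=780 via (D,hash)
  {BCD}: card=18000; try (C,hash)→3660, (B,hash)→3720, (B,merge)→8670, (C,merge)→16140, (C,nl_idx)→27180, (B,nl)→90720 …(+1); best=3660 via (C,hash)

3660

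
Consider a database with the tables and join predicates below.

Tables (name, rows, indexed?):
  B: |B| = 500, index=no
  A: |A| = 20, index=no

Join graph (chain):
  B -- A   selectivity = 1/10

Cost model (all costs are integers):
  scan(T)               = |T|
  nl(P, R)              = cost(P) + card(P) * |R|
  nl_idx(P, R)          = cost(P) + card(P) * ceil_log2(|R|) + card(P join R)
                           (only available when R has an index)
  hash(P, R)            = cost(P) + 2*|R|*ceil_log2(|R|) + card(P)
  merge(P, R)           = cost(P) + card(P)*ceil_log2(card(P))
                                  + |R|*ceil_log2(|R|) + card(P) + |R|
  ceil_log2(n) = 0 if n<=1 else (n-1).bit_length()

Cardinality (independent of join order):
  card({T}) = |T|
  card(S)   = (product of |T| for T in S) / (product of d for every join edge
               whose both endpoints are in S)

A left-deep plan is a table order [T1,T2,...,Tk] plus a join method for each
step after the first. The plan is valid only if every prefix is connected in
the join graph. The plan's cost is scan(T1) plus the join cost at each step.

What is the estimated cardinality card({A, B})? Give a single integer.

Tables in S: A(20), B(500)
Edges inside S: B-A(d=10)
numerator = 20 * 500 = 10000
denominator = 10 = 10
card(S) = 10000 / 10 = 1000

1000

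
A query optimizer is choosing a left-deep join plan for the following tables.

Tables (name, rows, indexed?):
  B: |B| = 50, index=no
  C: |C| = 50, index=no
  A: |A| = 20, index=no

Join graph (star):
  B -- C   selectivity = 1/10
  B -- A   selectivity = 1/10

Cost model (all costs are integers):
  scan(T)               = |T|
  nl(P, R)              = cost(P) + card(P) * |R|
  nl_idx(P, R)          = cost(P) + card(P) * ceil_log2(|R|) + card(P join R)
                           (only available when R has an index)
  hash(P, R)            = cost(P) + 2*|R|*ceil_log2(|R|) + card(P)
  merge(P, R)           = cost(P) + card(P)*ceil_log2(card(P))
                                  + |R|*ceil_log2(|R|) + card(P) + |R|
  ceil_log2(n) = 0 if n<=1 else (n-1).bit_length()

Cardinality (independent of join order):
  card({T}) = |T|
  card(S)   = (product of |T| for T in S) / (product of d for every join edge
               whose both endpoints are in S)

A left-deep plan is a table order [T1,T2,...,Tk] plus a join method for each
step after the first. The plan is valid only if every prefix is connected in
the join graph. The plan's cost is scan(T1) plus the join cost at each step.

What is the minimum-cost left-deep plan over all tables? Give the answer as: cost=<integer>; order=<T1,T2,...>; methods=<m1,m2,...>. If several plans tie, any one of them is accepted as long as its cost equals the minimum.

cost=1000; order=B,A,C; methods=hash,hash

Selinger DP (subsets sized 1..n):
  {B}: scan cost=50, card=50
  {C}: scan cost=50, card=50
  {A}: scan cost=20, card=20
  {BC}: card=250; try (C,hash)→700, (B,hash)→700, (C,merge)→750, (B,merge)→750, (C,nl)→2550, (B,nl)→2550; best=700 via (C,hash)
  {AB}: card=100; try (A,hash)→300, (B,merge)→490, (A,merge)→520, (B,hash)→640, (B,nl)→1020, (A,nl)→1050; best=300 via (A,hash)
  {ABC}: card=500; try (C,hash)→1000, (A,hash)→1150, (C,merge)→1450, (A,merge)→3070, (C,nl)→5300, (A,nl)→5700; best=1000 via (C,hash)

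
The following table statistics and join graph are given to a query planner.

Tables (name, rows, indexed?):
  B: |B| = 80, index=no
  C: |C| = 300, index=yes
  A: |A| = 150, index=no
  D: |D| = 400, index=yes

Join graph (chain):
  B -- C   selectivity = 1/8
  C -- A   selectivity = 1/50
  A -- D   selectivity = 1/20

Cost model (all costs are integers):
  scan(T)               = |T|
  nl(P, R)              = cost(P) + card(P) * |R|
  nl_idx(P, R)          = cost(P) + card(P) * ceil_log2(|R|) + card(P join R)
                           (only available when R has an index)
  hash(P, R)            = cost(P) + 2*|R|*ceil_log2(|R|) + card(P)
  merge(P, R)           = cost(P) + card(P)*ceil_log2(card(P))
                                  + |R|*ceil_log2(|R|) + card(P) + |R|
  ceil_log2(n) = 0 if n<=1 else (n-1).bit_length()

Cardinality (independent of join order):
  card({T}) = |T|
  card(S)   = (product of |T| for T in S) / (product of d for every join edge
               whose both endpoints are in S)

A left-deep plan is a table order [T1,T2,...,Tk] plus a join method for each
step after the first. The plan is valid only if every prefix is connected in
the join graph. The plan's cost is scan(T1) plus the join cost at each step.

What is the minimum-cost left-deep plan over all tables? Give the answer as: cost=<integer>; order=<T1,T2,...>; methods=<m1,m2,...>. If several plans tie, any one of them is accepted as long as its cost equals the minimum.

Selinger DP (subsets sized 1..n):
  {B}: scan cost=80, card=80
  {C}: scan cost=300, card=300
  {A}: scan cost=150, card=150
  {D}: scan cost=400, card=400
  {BC}: card=3000; try (B,hash)→1720, (C,merge)→3720, (C,nl_idx)→3800, (B,merge)→3940, (C,hash)→5560, (C,nl)→24080 …(+1); best=1720 via (B,hash)
  {AC}: card=900; try (C,nl_idx)→2400, (A,hash)→3000, (C,merge)→4500, (A,merge)→4650, (C,hash)→5700, (C,nl)→45150 …(+1); best=2400 via (C,nl_idx)
  {AD}: card=3000; try (A,hash)→3200, (D,nl_idx)→4500, (D,merge)→5500, (A,merge)→5750, (D,hash)→7500, (D,nl)→60150 …(+1); best=3200 via (A,hash)
  {ABC}: card=9000; try (B,hash)→4420, (A,hash)→7120, (B,merge)→12940, (A,merge)→42070, (B,nl)→74400, (A,nl)→451720; best=4420 via (B,hash)
  {ACD}: card=18000; try (D,hash)→10500, (C,hash)→11600, (D,merge)→16300, (D,nl_idx)→28500, (C,merge)→45200, (C,nl_idx)→48200 …(+2); best=10500 via (D,hash)
  {ABCD}: card=180000; try (D,hash)→20620, (B,hash)→29620, (D,merge)→143420, (D,nl_idx)→265420, (B,merge)→299140, (B,nl)→1450500 …(+1); best=20620 via (D,hash)

cost=20620; order=A,C,B,D; methods=nl_idx,hash,hash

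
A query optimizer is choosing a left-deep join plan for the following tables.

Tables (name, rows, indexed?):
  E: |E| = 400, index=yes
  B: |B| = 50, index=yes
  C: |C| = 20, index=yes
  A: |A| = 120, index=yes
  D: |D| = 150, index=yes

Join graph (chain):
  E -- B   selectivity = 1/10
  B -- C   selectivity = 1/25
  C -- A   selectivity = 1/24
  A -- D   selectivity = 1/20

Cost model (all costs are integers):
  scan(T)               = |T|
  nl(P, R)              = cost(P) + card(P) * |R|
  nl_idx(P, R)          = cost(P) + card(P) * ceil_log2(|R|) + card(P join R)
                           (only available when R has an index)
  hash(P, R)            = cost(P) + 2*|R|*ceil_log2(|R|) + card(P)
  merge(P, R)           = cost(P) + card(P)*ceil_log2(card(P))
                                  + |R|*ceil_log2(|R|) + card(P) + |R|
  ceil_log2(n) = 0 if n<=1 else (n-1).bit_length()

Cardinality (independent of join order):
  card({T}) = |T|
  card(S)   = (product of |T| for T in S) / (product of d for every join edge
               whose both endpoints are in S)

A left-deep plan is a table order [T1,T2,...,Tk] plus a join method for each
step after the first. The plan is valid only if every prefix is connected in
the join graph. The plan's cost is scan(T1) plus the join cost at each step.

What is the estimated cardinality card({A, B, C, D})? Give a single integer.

1500

Tables in S: A(120), B(50), C(20), D(150)
Edges inside S: B-C(d=25), C-A(d=24), A-D(d=20)
numerator = 120 * 50 * 20 * 150 = 18000000
denominator = 25 * 24 * 20 = 12000
card(S) = 18000000 / 12000 = 1500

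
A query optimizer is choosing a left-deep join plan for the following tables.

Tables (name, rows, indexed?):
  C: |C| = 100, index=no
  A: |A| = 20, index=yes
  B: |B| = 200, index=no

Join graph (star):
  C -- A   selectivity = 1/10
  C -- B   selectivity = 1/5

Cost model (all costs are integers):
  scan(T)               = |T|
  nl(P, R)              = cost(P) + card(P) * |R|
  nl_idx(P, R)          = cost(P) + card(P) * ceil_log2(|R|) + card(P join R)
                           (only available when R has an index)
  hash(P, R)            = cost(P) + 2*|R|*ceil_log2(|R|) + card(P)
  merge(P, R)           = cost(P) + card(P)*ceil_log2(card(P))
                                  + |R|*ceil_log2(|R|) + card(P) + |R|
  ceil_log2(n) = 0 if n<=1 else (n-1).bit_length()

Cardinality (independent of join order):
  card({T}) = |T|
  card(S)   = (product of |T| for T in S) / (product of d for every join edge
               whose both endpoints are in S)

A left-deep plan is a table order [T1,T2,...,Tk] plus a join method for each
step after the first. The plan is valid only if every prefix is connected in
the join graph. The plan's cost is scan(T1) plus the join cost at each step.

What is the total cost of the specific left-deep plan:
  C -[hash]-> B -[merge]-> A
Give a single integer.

step 1: scan C: cost=100, card=100
step 2: join B via hash
    card(P join B) = 100*200/(5) = 4000
    cost = 100 + 2*200*8 + 100 = 3400
step 3: join A via merge
    card(P join A) = 4000*20/(10) = 8000
    cost = 3400 + 4000*12 + 20*5 + 4000 + 20 = 55520

55520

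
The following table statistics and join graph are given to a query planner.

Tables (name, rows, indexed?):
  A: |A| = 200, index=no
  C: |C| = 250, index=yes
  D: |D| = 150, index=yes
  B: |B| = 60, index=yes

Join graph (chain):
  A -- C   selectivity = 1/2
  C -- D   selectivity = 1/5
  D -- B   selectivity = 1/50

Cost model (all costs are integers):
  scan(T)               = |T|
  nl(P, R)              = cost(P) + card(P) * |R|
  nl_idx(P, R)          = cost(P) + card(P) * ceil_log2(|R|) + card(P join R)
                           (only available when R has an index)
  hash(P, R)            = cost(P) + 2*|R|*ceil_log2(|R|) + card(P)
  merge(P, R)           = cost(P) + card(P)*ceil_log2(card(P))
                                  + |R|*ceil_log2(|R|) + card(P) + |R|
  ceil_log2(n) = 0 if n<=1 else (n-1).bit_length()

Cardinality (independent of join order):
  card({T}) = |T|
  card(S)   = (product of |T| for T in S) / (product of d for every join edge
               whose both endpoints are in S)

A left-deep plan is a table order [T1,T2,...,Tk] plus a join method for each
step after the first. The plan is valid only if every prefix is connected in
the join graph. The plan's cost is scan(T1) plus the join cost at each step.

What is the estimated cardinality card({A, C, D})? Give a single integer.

750000

Tables in S: A(200), C(250), D(150)
Edges inside S: A-C(d=2), C-D(d=5)
numerator = 200 * 250 * 150 = 7500000
denominator = 2 * 5 = 10
card(S) = 7500000 / 10 = 750000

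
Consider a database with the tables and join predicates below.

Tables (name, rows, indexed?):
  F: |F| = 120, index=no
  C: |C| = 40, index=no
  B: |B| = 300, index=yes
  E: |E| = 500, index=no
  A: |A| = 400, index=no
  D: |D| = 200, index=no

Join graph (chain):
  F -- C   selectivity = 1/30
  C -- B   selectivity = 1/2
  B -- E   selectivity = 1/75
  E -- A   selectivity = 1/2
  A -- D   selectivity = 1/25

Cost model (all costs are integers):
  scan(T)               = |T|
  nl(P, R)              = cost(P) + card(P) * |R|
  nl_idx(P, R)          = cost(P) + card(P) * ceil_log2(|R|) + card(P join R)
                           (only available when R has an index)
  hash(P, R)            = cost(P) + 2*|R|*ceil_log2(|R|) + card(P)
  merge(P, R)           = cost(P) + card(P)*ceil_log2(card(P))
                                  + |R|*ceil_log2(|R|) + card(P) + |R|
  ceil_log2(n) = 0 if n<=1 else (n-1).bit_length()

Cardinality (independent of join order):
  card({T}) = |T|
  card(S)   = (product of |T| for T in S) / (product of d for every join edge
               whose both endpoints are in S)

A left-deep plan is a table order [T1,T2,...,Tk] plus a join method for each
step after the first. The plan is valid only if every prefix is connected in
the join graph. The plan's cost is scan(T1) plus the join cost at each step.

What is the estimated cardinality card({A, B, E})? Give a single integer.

400000

Tables in S: A(400), B(300), E(500)
Edges inside S: B-E(d=75), E-A(d=2)
numerator = 400 * 300 * 500 = 60000000
denominator = 75 * 2 = 150
card(S) = 60000000 / 150 = 400000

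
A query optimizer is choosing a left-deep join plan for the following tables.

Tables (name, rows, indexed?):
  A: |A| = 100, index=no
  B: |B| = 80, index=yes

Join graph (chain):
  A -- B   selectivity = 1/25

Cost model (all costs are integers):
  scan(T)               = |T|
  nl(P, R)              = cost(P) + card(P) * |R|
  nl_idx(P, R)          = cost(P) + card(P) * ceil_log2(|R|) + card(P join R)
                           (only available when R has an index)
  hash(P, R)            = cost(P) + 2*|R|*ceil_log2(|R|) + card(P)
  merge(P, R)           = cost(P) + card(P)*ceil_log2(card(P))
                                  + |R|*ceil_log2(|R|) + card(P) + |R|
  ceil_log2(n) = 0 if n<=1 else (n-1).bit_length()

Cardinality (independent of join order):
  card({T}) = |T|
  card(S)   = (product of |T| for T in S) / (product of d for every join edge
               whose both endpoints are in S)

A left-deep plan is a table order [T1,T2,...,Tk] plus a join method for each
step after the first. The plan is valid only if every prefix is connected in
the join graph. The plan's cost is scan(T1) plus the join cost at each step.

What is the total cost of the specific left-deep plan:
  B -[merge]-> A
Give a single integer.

step 1: scan B: cost=80, card=80
step 2: join A via merge
    card(P join A) = 80*100/(25) = 320
    cost = 80 + 80*7 + 100*7 + 80 + 100 = 1520

1520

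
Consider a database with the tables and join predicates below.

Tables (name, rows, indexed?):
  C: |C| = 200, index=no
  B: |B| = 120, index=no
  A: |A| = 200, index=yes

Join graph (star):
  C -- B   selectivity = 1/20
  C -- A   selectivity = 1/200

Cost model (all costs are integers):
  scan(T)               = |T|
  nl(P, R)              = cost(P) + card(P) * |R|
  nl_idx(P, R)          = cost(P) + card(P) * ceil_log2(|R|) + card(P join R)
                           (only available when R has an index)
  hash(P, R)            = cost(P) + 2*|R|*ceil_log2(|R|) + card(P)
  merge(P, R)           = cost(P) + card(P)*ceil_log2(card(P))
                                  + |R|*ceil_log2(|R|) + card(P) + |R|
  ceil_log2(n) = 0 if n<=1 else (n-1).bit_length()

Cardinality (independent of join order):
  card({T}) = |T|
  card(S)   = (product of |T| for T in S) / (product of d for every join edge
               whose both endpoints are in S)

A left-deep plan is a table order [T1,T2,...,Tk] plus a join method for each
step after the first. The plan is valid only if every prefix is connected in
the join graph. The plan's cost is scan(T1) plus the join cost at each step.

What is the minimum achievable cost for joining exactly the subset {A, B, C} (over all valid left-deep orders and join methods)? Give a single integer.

3880

Selinger DP over subsets of {A,B,C}:
  {C}: scan cost=200, card=200
  {B}: scan cost=120, card=120
  {A}: scan cost=200, card=200
  {BC}: card=1200; try (B,hash)→2080, (C,merge)→2880, (B,merge)→2960, (C,hash)→3440, (C,nl)→24120, (B,nl)→24200; best=2080 via (B,hash)
  {AC}: card=200; try (A,nl_idx)→2000, (C,hash)→3600, (A,hash)→3600, (C,merge)→3800, (A,merge)→3800, (C,nl)→40200 …(+1); best=2000 via (A,nl_idx)
  {ABC}: card=1200; try (B,hash)→3880, (B,merge)→4760, (A,hash)→6480, (A,nl_idx)→12880, (A,merge)→18280, (B,nl)→26000 …(+1); best=3880 via (B,hash)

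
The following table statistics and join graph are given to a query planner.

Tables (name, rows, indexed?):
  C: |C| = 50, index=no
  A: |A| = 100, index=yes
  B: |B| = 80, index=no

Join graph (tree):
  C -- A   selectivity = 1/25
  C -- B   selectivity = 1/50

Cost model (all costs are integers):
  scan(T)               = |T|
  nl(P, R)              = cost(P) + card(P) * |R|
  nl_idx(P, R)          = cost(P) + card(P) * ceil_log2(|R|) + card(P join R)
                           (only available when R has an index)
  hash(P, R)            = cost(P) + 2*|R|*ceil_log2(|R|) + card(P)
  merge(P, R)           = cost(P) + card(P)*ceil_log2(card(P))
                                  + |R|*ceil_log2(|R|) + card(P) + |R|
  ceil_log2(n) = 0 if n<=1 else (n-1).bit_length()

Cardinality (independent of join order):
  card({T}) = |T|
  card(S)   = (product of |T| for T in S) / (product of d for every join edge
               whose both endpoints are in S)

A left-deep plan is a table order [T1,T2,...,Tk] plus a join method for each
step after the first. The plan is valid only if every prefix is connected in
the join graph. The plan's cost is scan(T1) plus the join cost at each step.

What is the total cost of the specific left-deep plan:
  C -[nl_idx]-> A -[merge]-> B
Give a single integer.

3040

step 1: scan C: cost=50, card=50
step 2: join A via nl_idx
    card(P join A) = 50*100/(25) = 200
    cost = 50 + 50*7 + 200 = 600
step 3: join B via merge
    card(P join B) = 200*80/(50) = 320
    cost = 600 + 200*8 + 80*7 + 200 + 80 = 3040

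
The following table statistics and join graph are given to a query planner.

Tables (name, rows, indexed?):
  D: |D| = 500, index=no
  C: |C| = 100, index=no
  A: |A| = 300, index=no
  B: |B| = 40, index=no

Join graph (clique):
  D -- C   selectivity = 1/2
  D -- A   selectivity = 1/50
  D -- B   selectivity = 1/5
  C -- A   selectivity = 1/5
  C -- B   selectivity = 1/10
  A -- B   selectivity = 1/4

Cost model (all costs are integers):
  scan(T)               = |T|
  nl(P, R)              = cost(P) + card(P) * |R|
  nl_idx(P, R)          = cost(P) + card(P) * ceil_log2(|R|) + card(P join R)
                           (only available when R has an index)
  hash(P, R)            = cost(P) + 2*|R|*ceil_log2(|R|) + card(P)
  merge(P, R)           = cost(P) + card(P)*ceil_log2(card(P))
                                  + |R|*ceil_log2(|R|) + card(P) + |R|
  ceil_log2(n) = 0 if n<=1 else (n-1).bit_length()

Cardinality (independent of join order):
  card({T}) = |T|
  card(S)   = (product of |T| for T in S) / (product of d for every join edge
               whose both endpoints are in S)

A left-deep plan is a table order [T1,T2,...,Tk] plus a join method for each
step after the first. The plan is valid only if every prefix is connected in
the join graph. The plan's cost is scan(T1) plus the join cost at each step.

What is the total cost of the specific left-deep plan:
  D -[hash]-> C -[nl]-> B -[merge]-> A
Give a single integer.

step 1: scan D: cost=500, card=500
step 2: join C via hash
    card(P join C) = 500*100/(2) = 25000
    cost = 500 + 2*100*7 + 500 = 2400
step 3: join B via nl
    card(P join B) = 25000*40/(5*10) = 20000
    cost = 2400 + 25000*40 = 1002400
step 4: join A via merge
    card(P join A) = 20000*300/(50*5*4) = 6000
    cost = 1002400 + 20000*15 + 300*9 + 20000 + 300 = 1325400

1325400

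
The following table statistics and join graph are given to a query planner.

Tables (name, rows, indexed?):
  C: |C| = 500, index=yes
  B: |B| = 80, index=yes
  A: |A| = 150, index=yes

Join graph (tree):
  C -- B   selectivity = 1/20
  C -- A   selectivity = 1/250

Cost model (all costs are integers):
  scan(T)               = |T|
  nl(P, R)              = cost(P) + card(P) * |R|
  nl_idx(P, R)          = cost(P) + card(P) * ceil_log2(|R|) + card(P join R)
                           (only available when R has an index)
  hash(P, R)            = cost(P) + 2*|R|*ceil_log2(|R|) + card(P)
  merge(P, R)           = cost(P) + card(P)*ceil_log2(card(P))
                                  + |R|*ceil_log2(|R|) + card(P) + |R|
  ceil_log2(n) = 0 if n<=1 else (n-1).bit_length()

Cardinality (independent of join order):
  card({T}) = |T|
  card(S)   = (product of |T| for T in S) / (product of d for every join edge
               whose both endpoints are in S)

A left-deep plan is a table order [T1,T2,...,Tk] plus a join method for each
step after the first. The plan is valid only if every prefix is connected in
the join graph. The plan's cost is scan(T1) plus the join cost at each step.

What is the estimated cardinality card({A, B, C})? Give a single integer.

1200

Tables in S: A(150), B(80), C(500)
Edges inside S: C-B(d=20), C-A(d=250)
numerator = 150 * 80 * 500 = 6000000
denominator = 20 * 250 = 5000
card(S) = 6000000 / 5000 = 1200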